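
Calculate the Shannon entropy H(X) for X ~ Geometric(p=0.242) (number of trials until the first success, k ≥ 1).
2.2867 nats

We have X ~ Geometric(p=0.242) (number of trials until the first success, k ≥ 1).

The Shannon entropy measures the uncertainty or information content of the distribution.

For a Geometric distribution with p=0.242 (number of trials until the first success, k ≥ 1):
H(X) = 2.2867 nats

(In bits, this would be 3.2990 bits.)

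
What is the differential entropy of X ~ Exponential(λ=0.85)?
1.1625 nats

We have X ~ Exponential(λ=0.85).

The differential entropy measures the uncertainty or information content of the distribution.

For an Exponential distribution with λ=0.85:
h(X) = 1.1625 nats

(In bits, this would be 1.6772 bits.)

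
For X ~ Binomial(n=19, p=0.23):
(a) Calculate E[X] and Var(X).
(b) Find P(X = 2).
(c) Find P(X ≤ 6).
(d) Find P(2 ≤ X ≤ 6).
(a) E[X] = 4.3700, Var(X) = 3.3649
(b) P(X = 2) = 0.106364
(c) P(X ≤ 6) = 0.875150
(d) P(2 ≤ X ≤ 6) = 0.828613

We have X ~ Binomial(n=19, p=0.23).

(a) Moments:
E[X] = 4.3700
Var(X) = 3.3649
σ = √Var(X) = 1.8344

(b) Point probability using PMF:
P(X = 2) = 0.106364

(c) Cumulative probability using CDF:
P(X ≤ 6) = F(6) = 0.875150

(d) Range probability:
P(2 ≤ X ≤ 6) = P(X ≤ 6) - P(X ≤ 1)
                   = F(6) - F(1)
                   = 0.875150 - 0.046537
                   = 0.828613

This means approximately 82.9% of outcomes fall in the interval [2, 6].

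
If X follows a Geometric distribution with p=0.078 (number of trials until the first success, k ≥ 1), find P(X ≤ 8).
0.477787

We have X ~ Geometric(p=0.078) (number of trials until the first success, k ≥ 1).

The CDF gives us P(X ≤ k).

Using the CDF:
P(X ≤ 8) = 0.477787

This means there's approximately a 47.8% chance that X is at most 8.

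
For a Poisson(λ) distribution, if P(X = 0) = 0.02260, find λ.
λ = 3.7898

For a Poisson(λ) distribution, the PMF at 0 is:
P(X = 0) = λ^0 e^(-λ) / 0! = e^(-λ)

Given P(X = 0) = 0.02260:
e^(-λ) = 0.02260
-λ = ln(0.02260)
λ = -ln(0.02260) = 3.7898

Verification: e^(-3.7898) = 0.02260 ✓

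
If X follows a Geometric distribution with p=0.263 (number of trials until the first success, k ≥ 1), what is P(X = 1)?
0.263000

We have X ~ Geometric(p=0.263) (number of trials until the first success, k ≥ 1).

For a Geometric distribution, the PMF gives us the probability of each outcome.

Using the PMF formula:
P(X = 1) = 0.263000

Rounded to 4 decimal places: 0.2630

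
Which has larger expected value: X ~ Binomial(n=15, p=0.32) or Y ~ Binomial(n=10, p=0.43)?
X has larger mean (4.8000 > 4.3000)

Compute the expected value for each distribution:

X ~ Binomial(n=15, p=0.32):
E[X] = 4.8000

Y ~ Binomial(n=10, p=0.43):
E[Y] = 4.3000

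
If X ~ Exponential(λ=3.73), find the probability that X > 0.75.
0.060962

We have X ~ Exponential(λ=3.73).

P(X > 0.75) = 1 - P(X ≤ 0.75)
                = 1 - F(0.75)
                = 1 - 0.939038
                = 0.060962

So there's approximately a 6.1% chance that X exceeds 0.75.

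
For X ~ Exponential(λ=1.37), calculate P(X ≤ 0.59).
0.554385

We have X ~ Exponential(λ=1.37).

The CDF gives us P(X ≤ k).

Using the CDF:
P(X ≤ 0.59) = 0.554385

This means there's approximately a 55.4% chance that X is at most 0.59.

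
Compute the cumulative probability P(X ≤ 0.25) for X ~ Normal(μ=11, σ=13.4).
0.211207

We have X ~ Normal(μ=11, σ=13.4).

The CDF gives us P(X ≤ k).

Using the CDF:
P(X ≤ 0.25) = 0.211207

This means there's approximately a 21.1% chance that X is at most 0.25.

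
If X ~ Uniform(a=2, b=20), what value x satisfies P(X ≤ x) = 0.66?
13.8800

We have X ~ Uniform(a=2, b=20).

We want to find x such that P(X ≤ x) = 0.66.

This is the 66th percentile, which means 66% of values fall below this point.

Using the inverse CDF (quantile function):
x = F⁻¹(0.66) = 13.8800

Verification: P(X ≤ 13.8800) = 0.66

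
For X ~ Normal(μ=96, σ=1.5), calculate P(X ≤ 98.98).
0.976520

We have X ~ Normal(μ=96, σ=1.5).

The CDF gives us P(X ≤ k).

Using the CDF:
P(X ≤ 98.98) = 0.976520

This means there's approximately a 97.7% chance that X is at most 98.98.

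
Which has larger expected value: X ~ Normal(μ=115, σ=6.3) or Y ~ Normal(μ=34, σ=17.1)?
X has larger mean (115.0000 > 34.0000)

Compute the expected value for each distribution:

X ~ Normal(μ=115, σ=6.3):
E[X] = 115.0000

Y ~ Normal(μ=34, σ=17.1):
E[Y] = 34.0000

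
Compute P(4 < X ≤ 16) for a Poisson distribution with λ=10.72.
0.935477

We have X ~ Poisson(λ=10.72).

To find P(4 < X ≤ 16), we use:
P(4 < X ≤ 16) = P(X ≤ 16) - P(X ≤ 4)
                 = F(16) - F(4)
                 = 0.953703 - 0.018226
                 = 0.935477

So there's approximately a 93.5% chance that X falls in this range.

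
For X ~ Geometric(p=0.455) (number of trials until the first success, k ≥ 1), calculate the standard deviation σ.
1.6225

We have X ~ Geometric(p=0.455) (number of trials until the first success, k ≥ 1).

For a Geometric distribution with p=0.455 (number of trials until the first success, k ≥ 1):
σ = √Var(X) = 1.6225

The standard deviation is the square root of the variance.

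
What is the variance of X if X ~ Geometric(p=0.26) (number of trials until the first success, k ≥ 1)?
10.9467

We have X ~ Geometric(p=0.26) (number of trials until the first success, k ≥ 1).

For a Geometric distribution with p=0.26 (number of trials until the first success, k ≥ 1):
Var(X) = 10.9467

The variance measures the spread of the distribution around the mean.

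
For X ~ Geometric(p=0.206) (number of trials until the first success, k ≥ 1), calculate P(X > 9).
0.125425

We have X ~ Geometric(p=0.206) (number of trials until the first success, k ≥ 1).

P(X > 9) = 1 - P(X ≤ 9)
                = 1 - F(9)
                = 1 - 0.874575
                = 0.125425

So there's approximately a 12.5% chance that X exceeds 9.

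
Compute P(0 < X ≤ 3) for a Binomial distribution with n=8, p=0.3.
0.748248

We have X ~ Binomial(n=8, p=0.3).

To find P(0 < X ≤ 3), we use:
P(0 < X ≤ 3) = P(X ≤ 3) - P(X ≤ 0)
                 = F(3) - F(0)
                 = 0.805896 - 0.057648
                 = 0.748248

So there's approximately a 74.8% chance that X falls in this range.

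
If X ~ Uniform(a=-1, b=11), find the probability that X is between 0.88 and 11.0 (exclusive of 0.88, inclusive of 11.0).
0.843333

We have X ~ Uniform(a=-1, b=11).

To find P(0.88 < X ≤ 11.0), we use:
P(0.88 < X ≤ 11.0) = P(X ≤ 11.0) - P(X ≤ 0.88)
                 = F(11.0) - F(0.88)
                 = 1.000000 - 0.156667
                 = 0.843333

So there's approximately a 84.3% chance that X falls in this range.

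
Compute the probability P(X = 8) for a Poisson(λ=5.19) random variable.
0.072749

We have X ~ Poisson(λ=5.19).

For a Poisson distribution, the PMF gives us the probability of each outcome.

Using the PMF formula:
P(X = 8) = 0.072749

Rounded to 4 decimal places: 0.0727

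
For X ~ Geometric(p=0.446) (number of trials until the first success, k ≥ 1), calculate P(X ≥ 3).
0.306916

We have X ~ Geometric(p=0.446) (number of trials until the first success, k ≥ 1).

For discrete distributions, P(X ≥ 3) = 1 - P(X ≤ 2).

P(X ≤ 2) = 0.693084
P(X ≥ 3) = 1 - 0.693084 = 0.306916

So there's approximately a 30.7% chance that X is at least 3.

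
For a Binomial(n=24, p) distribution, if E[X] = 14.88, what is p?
p = 0.62

For a Binomial(n, p) distribution:
E[X] = n × p

Given n = 24 and E[X] = 14.88:
14.88 = 24 × p
p = 14.88 / 24 = 0.62

Verification: Binomial(24, 0.62) has E[X] = 14.88 ✓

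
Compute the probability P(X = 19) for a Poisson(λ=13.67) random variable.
0.036116

We have X ~ Poisson(λ=13.67).

For a Poisson distribution, the PMF gives us the probability of each outcome.

Using the PMF formula:
P(X = 19) = 0.036116

Rounded to 4 decimal places: 0.0361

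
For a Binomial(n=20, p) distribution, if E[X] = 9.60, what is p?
p = 0.48

For a Binomial(n, p) distribution:
E[X] = n × p

Given n = 20 and E[X] = 9.60:
9.60 = 20 × p
p = 9.60 / 20 = 0.48

Verification: Binomial(20, 0.48) has E[X] = 9.60 ✓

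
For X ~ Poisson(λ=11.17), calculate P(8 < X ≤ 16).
0.720358

We have X ~ Poisson(λ=11.17).

To find P(8 < X ≤ 16), we use:
P(8 < X ≤ 16) = P(X ≤ 16) - P(X ≤ 8)
                 = F(16) - F(8)
                 = 0.937597 - 0.217239
                 = 0.720358

So there's approximately a 72.0% chance that X falls in this range.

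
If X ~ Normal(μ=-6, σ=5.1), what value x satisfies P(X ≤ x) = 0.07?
-13.5265

We have X ~ Normal(μ=-6, σ=5.1).

We want to find x such that P(X ≤ x) = 0.07.

This is the 7th percentile, which means 7% of values fall below this point.

Using the inverse CDF (quantile function):
x = F⁻¹(0.07) = -13.5265

Verification: P(X ≤ -13.5265) = 0.07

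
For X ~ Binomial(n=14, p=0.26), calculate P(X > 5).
0.130104

We have X ~ Binomial(n=14, p=0.26).

P(X > 5) = 1 - P(X ≤ 5)
                = 1 - F(5)
                = 1 - 0.869896
                = 0.130104

So there's approximately a 13.0% chance that X exceeds 5.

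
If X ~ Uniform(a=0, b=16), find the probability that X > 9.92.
0.380000

We have X ~ Uniform(a=0, b=16).

P(X > 9.92) = 1 - P(X ≤ 9.92)
                = 1 - F(9.92)
                = 1 - 0.620000
                = 0.380000

So there's approximately a 38.0% chance that X exceeds 9.92.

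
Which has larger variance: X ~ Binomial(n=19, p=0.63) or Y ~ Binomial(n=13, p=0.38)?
X has larger variance (4.4289 > 3.0628)

Compute the variance for each distribution:

X ~ Binomial(n=19, p=0.63):
Var(X) = 4.4289

Y ~ Binomial(n=13, p=0.38):
Var(Y) = 3.0628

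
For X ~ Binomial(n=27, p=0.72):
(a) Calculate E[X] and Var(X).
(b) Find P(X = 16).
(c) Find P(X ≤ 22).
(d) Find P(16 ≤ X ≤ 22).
(a) E[X] = 19.4400, Var(X) = 5.4432
(b) P(X = 16) = 0.056398
(c) P(X ≤ 22) = 0.910297
(d) P(16 ≤ X ≤ 22) = 0.860447

We have X ~ Binomial(n=27, p=0.72).

(a) Moments:
E[X] = 19.4400
Var(X) = 5.4432
σ = √Var(X) = 2.3331

(b) Point probability using PMF:
P(X = 16) = 0.056398

(c) Cumulative probability using CDF:
P(X ≤ 22) = F(22) = 0.910297

(d) Range probability:
P(16 ≤ X ≤ 22) = P(X ≤ 22) - P(X ≤ 15)
                   = F(22) - F(15)
                   = 0.910297 - 0.049850
                   = 0.860447

This means approximately 86.0% of outcomes fall in the interval [16, 22].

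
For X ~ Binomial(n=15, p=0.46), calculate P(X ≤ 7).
0.623828

We have X ~ Binomial(n=15, p=0.46).

The CDF gives us P(X ≤ k).

Using the CDF:
P(X ≤ 7) = 0.623828

This means there's approximately a 62.4% chance that X is at most 7.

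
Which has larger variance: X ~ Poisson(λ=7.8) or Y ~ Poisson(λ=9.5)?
Y has larger variance (9.5000 > 7.8000)

Compute the variance for each distribution:

X ~ Poisson(λ=7.8):
Var(X) = 7.8000

Y ~ Poisson(λ=9.5):
Var(Y) = 9.5000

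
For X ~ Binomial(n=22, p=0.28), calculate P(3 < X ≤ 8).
0.767555

We have X ~ Binomial(n=22, p=0.28).

To find P(3 < X ≤ 8), we use:
P(3 < X ≤ 8) = P(X ≤ 8) - P(X ≤ 3)
                 = F(8) - F(3)
                 = 0.865696 - 0.098142
                 = 0.767555

So there's approximately a 76.8% chance that X falls in this range.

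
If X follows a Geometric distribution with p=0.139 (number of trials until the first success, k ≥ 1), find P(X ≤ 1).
0.139000

We have X ~ Geometric(p=0.139) (number of trials until the first success, k ≥ 1).

The CDF gives us P(X ≤ k).

Using the CDF:
P(X ≤ 1) = 0.139000

This means there's approximately a 13.9% chance that X is at most 1.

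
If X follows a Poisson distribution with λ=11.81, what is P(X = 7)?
0.047239

We have X ~ Poisson(λ=11.81).

For a Poisson distribution, the PMF gives us the probability of each outcome.

Using the PMF formula:
P(X = 7) = 0.047239

Rounded to 4 decimal places: 0.0472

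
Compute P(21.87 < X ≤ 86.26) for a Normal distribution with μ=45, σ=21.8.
0.826456

We have X ~ Normal(μ=45, σ=21.8).

To find P(21.87 < X ≤ 86.26), we use:
P(21.87 < X ≤ 86.26) = P(X ≤ 86.26) - P(X ≤ 21.87)
                 = F(86.26) - F(21.87)
                 = 0.970798 - 0.144343
                 = 0.826456

So there's approximately a 82.6% chance that X falls in this range.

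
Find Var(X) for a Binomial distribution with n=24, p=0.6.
5.7600

We have X ~ Binomial(n=24, p=0.6).

For a Binomial distribution with n=24, p=0.6:
Var(X) = 5.7600

The variance measures the spread of the distribution around the mean.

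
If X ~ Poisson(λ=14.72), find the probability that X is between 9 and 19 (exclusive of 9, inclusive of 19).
0.810793

We have X ~ Poisson(λ=14.72).

To find P(9 < X ≤ 19), we use:
P(9 < X ≤ 19) = P(X ≤ 19) - P(X ≤ 9)
                 = F(19) - F(9)
                 = 0.890243 - 0.079450
                 = 0.810793

So there's approximately a 81.1% chance that X falls in this range.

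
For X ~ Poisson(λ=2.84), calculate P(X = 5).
0.089953

We have X ~ Poisson(λ=2.84).

For a Poisson distribution, the PMF gives us the probability of each outcome.

Using the PMF formula:
P(X = 5) = 0.089953

Rounded to 4 decimal places: 0.0900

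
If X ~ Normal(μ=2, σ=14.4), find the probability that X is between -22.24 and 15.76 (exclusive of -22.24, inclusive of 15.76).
0.784196

We have X ~ Normal(μ=2, σ=14.4).

To find P(-22.24 < X ≤ 15.76), we use:
P(-22.24 < X ≤ 15.76) = P(X ≤ 15.76) - P(X ≤ -22.24)
                 = F(15.76) - F(-22.24)
                 = 0.830352 - 0.046155
                 = 0.784196

So there's approximately a 78.4% chance that X falls in this range.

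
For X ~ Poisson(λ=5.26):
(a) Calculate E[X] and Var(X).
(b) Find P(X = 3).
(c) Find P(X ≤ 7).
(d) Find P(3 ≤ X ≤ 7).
(a) E[X] = 5.2600, Var(X) = 5.2600
(b) P(X = 3) = 0.126013
(c) P(X ≤ 7) = 0.838100
(d) P(3 ≤ X ≤ 7) = 0.733707

We have X ~ Poisson(λ=5.26).

(a) Moments:
E[X] = 5.2600
Var(X) = 5.2600
σ = √Var(X) = 2.2935

(b) Point probability using PMF:
P(X = 3) = 0.126013

(c) Cumulative probability using CDF:
P(X ≤ 7) = F(7) = 0.838100

(d) Range probability:
P(3 ≤ X ≤ 7) = P(X ≤ 7) - P(X ≤ 2)
                   = F(7) - F(2)
                   = 0.838100 - 0.104393
                   = 0.733707

This means approximately 73.4% of outcomes fall in the interval [3, 7].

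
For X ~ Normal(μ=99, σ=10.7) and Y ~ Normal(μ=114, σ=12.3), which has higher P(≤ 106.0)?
X has higher probability (P(X ≤ 106.0) = 0.7435 > P(Y ≤ 106.0) = 0.2577)

Compute P(≤ 106.0) for each distribution:

X ~ Normal(μ=99, σ=10.7):
P(X ≤ 106.0) = 0.7435

Y ~ Normal(μ=114, σ=12.3):
P(Y ≤ 106.0) = 0.2577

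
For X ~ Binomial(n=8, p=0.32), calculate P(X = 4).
0.156940

We have X ~ Binomial(n=8, p=0.32).

For a Binomial distribution, the PMF gives us the probability of each outcome.

Using the PMF formula:
P(X = 4) = 0.156940

Rounded to 4 decimal places: 0.1569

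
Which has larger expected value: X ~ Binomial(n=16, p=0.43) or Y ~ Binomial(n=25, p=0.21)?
X has larger mean (6.8800 > 5.2500)

Compute the expected value for each distribution:

X ~ Binomial(n=16, p=0.43):
E[X] = 6.8800

Y ~ Binomial(n=25, p=0.21):
E[Y] = 5.2500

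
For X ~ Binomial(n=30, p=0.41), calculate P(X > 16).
0.060617

We have X ~ Binomial(n=30, p=0.41).

P(X > 16) = 1 - P(X ≤ 16)
                = 1 - F(16)
                = 1 - 0.939383
                = 0.060617

So there's approximately a 6.1% chance that X exceeds 16.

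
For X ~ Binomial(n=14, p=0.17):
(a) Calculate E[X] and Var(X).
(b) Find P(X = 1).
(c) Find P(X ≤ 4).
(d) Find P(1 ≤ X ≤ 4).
(a) E[X] = 2.3800, Var(X) = 1.9754
(b) P(X = 1) = 0.211151
(c) P(X ≤ 4) = 0.925925
(d) P(1 ≤ X ≤ 4) = 0.852289

We have X ~ Binomial(n=14, p=0.17).

(a) Moments:
E[X] = 2.3800
Var(X) = 1.9754
σ = √Var(X) = 1.4055

(b) Point probability using PMF:
P(X = 1) = 0.211151

(c) Cumulative probability using CDF:
P(X ≤ 4) = F(4) = 0.925925

(d) Range probability:
P(1 ≤ X ≤ 4) = P(X ≤ 4) - P(X ≤ 0)
                   = F(4) - F(0)
                   = 0.925925 - 0.073637
                   = 0.852289

This means approximately 85.2% of outcomes fall in the interval [1, 4].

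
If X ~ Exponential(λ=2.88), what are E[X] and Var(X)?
E[X] = 0.3472, Var(X) = 0.1206

We have X ~ Exponential(λ=2.88).

For an Exponential distribution with λ=2.88:

Expected value:
E[X] = 0.3472

Variance:
Var(X) = 0.1206

Standard deviation:
σ = √Var(X) = 0.3472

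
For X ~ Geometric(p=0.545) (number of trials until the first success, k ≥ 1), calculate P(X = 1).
0.545000

We have X ~ Geometric(p=0.545) (number of trials until the first success, k ≥ 1).

For a Geometric distribution, the PMF gives us the probability of each outcome.

Using the PMF formula:
P(X = 1) = 0.545000

Rounded to 4 decimal places: 0.5450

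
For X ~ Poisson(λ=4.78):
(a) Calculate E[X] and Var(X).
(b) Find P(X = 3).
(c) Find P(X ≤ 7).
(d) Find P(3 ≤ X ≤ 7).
(a) E[X] = 4.7800, Var(X) = 4.7800
(b) P(X = 3) = 0.152829
(c) P(X ≤ 7) = 0.888575
(d) P(3 ≤ X ≤ 7) = 0.744128

We have X ~ Poisson(λ=4.78).

(a) Moments:
E[X] = 4.7800
Var(X) = 4.7800
σ = √Var(X) = 2.1863

(b) Point probability using PMF:
P(X = 3) = 0.152829

(c) Cumulative probability using CDF:
P(X ≤ 7) = F(7) = 0.888575

(d) Range probability:
P(3 ≤ X ≤ 7) = P(X ≤ 7) - P(X ≤ 2)
                   = F(7) - F(2)
                   = 0.888575 - 0.144446
                   = 0.744128

This means approximately 74.4% of outcomes fall in the interval [3, 7].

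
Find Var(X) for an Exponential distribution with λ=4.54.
0.0485

We have X ~ Exponential(λ=4.54).

For an Exponential distribution with λ=4.54:
Var(X) = 0.0485

The variance measures the spread of the distribution around the mean.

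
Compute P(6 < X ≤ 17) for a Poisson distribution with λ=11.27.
0.892739

We have X ~ Poisson(λ=11.27).

To find P(6 < X ≤ 17), we use:
P(6 < X ≤ 17) = P(X ≤ 17) - P(X ≤ 6)
                 = F(17) - F(6)
                 = 0.960917 - 0.068179
                 = 0.892739

So there's approximately a 89.3% chance that X falls in this range.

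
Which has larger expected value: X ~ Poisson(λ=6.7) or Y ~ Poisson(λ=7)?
Y has larger mean (7.0000 > 6.7000)

Compute the expected value for each distribution:

X ~ Poisson(λ=6.7):
E[X] = 6.7000

Y ~ Poisson(λ=7):
E[Y] = 7.0000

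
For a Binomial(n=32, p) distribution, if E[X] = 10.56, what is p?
p = 0.33

For a Binomial(n, p) distribution:
E[X] = n × p

Given n = 32 and E[X] = 10.56:
10.56 = 32 × p
p = 10.56 / 32 = 0.33

Verification: Binomial(32, 0.33) has E[X] = 10.56 ✓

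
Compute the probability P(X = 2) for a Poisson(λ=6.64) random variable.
0.028813

We have X ~ Poisson(λ=6.64).

For a Poisson distribution, the PMF gives us the probability of each outcome.

Using the PMF formula:
P(X = 2) = 0.028813

Rounded to 4 decimal places: 0.0288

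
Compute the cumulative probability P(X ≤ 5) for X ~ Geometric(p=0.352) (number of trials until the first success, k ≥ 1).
0.885745

We have X ~ Geometric(p=0.352) (number of trials until the first success, k ≥ 1).

The CDF gives us P(X ≤ k).

Using the CDF:
P(X ≤ 5) = 0.885745

This means there's approximately a 88.6% chance that X is at most 5.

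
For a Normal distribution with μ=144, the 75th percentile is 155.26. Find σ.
σ = 16.6941

For X ~ Normal(μ, σ), the p-th percentile satisfies x = μ + z_p × σ,
where z_p = Φ⁻¹(p) is the standard normal quantile.

Step 1: z_{0.75} = Φ⁻¹(0.75) = 0.6745

Step 2: Solve for σ:
155.26 = 144 + 0.6745 × σ
σ = (155.26 - 144) / 0.6745
σ = 11.26 / 0.6745
σ = 16.6941

Verification: μ + z × σ = 144 + 0.6745 × 16.6941 = 155.26 ✓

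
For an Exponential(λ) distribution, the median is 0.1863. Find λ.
λ = 3.7206

For X ~ Exponential(λ), the CDF is F(x) = 1 - e^(-λx).
The median m satisfies F(m) = 0.5:
1 - e^(-λm) = 0.5
e^(-λm) = 0.5
λm = ln(2)
m = ln(2) / λ

Given m = 0.1863:
λ = ln(2) / 0.1863 = 0.693147 / 0.1863 = 3.7206

Verification: ln(2) / 3.7206 = 0.1863 ✓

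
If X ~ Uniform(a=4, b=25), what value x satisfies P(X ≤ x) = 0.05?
5.0500

We have X ~ Uniform(a=4, b=25).

We want to find x such that P(X ≤ x) = 0.05.

This is the 5th percentile, which means 5% of values fall below this point.

Using the inverse CDF (quantile function):
x = F⁻¹(0.05) = 5.0500

Verification: P(X ≤ 5.0500) = 0.05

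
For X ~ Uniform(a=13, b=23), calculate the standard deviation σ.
2.8868

We have X ~ Uniform(a=13, b=23).

For a Uniform distribution with a=13, b=23:
σ = √Var(X) = 2.8868

The standard deviation is the square root of the variance.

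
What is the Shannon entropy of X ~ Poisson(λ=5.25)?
2.2299 nats

We have X ~ Poisson(λ=5.25).

The Shannon entropy measures the uncertainty or information content of the distribution.

For a Poisson distribution with λ=5.25:
H(X) = 2.2299 nats

(In bits, this would be 3.2171 bits.)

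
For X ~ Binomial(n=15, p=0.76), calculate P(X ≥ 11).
0.719034

We have X ~ Binomial(n=15, p=0.76).

For discrete distributions, P(X ≥ 11) = 1 - P(X ≤ 10).

P(X ≤ 10) = 0.280966
P(X ≥ 11) = 1 - 0.280966 = 0.719034

So there's approximately a 71.9% chance that X is at least 11.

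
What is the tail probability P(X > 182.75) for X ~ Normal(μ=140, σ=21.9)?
0.025466

We have X ~ Normal(μ=140, σ=21.9).

P(X > 182.75) = 1 - P(X ≤ 182.75)
                = 1 - F(182.75)
                = 1 - 0.974534
                = 0.025466

So there's approximately a 2.5% chance that X exceeds 182.75.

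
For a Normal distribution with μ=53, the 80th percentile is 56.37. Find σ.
σ = 4.0042

For X ~ Normal(μ, σ), the p-th percentile satisfies x = μ + z_p × σ,
where z_p = Φ⁻¹(p) is the standard normal quantile.

Step 1: z_{0.8} = Φ⁻¹(0.8) = 0.8416

Step 2: Solve for σ:
56.37 = 53 + 0.8416 × σ
σ = (56.37 - 53) / 0.8416
σ = 3.37 / 0.8416
σ = 4.0042

Verification: μ + z × σ = 53 + 0.8416 × 4.0042 = 56.37 ✓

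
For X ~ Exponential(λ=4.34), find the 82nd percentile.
0.3951

We have X ~ Exponential(λ=4.34).

We want to find x such that P(X ≤ x) = 0.82.

This is the 82nd percentile, which means 82% of values fall below this point.

Using the inverse CDF (quantile function):
x = F⁻¹(0.82) = 0.3951

Verification: P(X ≤ 0.3951) = 0.82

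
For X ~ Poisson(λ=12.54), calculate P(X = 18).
0.032882

We have X ~ Poisson(λ=12.54).

For a Poisson distribution, the PMF gives us the probability of each outcome.

Using the PMF formula:
P(X = 18) = 0.032882

Rounded to 4 decimal places: 0.0329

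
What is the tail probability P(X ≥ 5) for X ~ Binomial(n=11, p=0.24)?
0.099211

We have X ~ Binomial(n=11, p=0.24).

For discrete distributions, P(X ≥ 5) = 1 - P(X ≤ 4).

P(X ≤ 4) = 0.900789
P(X ≥ 5) = 1 - 0.900789 = 0.099211

So there's approximately a 9.9% chance that X is at least 5.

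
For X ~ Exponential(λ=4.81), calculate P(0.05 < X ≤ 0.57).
0.721774

We have X ~ Exponential(λ=4.81).

To find P(0.05 < X ≤ 0.57), we use:
P(0.05 < X ≤ 0.57) = P(X ≤ 0.57) - P(X ≤ 0.05)
                 = F(0.57) - F(0.05)
                 = 0.935539 - 0.213765
                 = 0.721774

So there's approximately a 72.2% chance that X falls in this range.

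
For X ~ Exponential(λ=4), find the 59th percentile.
0.2229

We have X ~ Exponential(λ=4).

We want to find x such that P(X ≤ x) = 0.59.

This is the 59th percentile, which means 59% of values fall below this point.

Using the inverse CDF (quantile function):
x = F⁻¹(0.59) = 0.2229

Verification: P(X ≤ 0.2229) = 0.59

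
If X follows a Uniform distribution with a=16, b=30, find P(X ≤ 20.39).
0.313571

We have X ~ Uniform(a=16, b=30).

The CDF gives us P(X ≤ k).

Using the CDF:
P(X ≤ 20.39) = 0.313571

This means there's approximately a 31.4% chance that X is at most 20.39.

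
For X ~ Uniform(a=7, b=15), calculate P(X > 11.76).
0.405000

We have X ~ Uniform(a=7, b=15).

P(X > 11.76) = 1 - P(X ≤ 11.76)
                = 1 - F(11.76)
                = 1 - 0.595000
                = 0.405000

So there's approximately a 40.5% chance that X exceeds 11.76.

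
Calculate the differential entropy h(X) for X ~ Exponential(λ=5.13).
-0.6351 nats

We have X ~ Exponential(λ=5.13).

The differential entropy measures the uncertainty or information content of the distribution.

For an Exponential distribution with λ=5.13:
h(X) = -0.6351 nats

(In bits, this would be -0.9163 bits.)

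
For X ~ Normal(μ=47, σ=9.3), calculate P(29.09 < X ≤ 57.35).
0.840061

We have X ~ Normal(μ=47, σ=9.3).

To find P(29.09 < X ≤ 57.35), we use:
P(29.09 < X ≤ 57.35) = P(X ≤ 57.35) - P(X ≤ 29.09)
                 = F(57.35) - F(29.09)
                 = 0.867125 - 0.027064
                 = 0.840061

So there's approximately a 84.0% chance that X falls in this range.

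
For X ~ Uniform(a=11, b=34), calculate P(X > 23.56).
0.453913

We have X ~ Uniform(a=11, b=34).

P(X > 23.56) = 1 - P(X ≤ 23.56)
                = 1 - F(23.56)
                = 1 - 0.546087
                = 0.453913

So there's approximately a 45.4% chance that X exceeds 23.56.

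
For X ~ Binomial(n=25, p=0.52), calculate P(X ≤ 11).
0.273973

We have X ~ Binomial(n=25, p=0.52).

The CDF gives us P(X ≤ k).

Using the CDF:
P(X ≤ 11) = 0.273973

This means there's approximately a 27.4% chance that X is at most 11.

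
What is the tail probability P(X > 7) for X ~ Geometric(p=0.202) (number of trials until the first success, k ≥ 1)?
0.206073

We have X ~ Geometric(p=0.202) (number of trials until the first success, k ≥ 1).

P(X > 7) = 1 - P(X ≤ 7)
                = 1 - F(7)
                = 1 - 0.793927
                = 0.206073

So there's approximately a 20.6% chance that X exceeds 7.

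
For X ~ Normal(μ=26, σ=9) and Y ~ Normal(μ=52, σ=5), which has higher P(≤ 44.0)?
X has higher probability (P(X ≤ 44.0) = 0.9772 > P(Y ≤ 44.0) = 0.0548)

Compute P(≤ 44.0) for each distribution:

X ~ Normal(μ=26, σ=9):
P(X ≤ 44.0) = 0.9772

Y ~ Normal(μ=52, σ=5):
P(Y ≤ 44.0) = 0.0548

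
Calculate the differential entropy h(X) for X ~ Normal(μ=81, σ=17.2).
4.2638 nats

We have X ~ Normal(μ=81, σ=17.2).

The differential entropy measures the uncertainty or information content of the distribution.

For a Normal distribution with μ=81, σ=17.2:
h(X) = 4.2638 nats

(In bits, this would be 6.1514 bits.)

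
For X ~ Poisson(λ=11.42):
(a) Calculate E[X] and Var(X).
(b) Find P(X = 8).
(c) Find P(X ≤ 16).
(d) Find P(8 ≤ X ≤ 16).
(a) E[X] = 11.4200, Var(X) = 11.4200
(b) P(X = 8) = 0.078735
(c) P(X ≤ 16) = 0.927169
(d) P(8 ≤ X ≤ 16) = 0.809090

We have X ~ Poisson(λ=11.42).

(a) Moments:
E[X] = 11.4200
Var(X) = 11.4200
σ = √Var(X) = 3.3793

(b) Point probability using PMF:
P(X = 8) = 0.078735

(c) Cumulative probability using CDF:
P(X ≤ 16) = F(16) = 0.927169

(d) Range probability:
P(8 ≤ X ≤ 16) = P(X ≤ 16) - P(X ≤ 7)
                   = F(16) - F(7)
                   = 0.927169 - 0.118079
                   = 0.809090

This means approximately 80.9% of outcomes fall in the interval [8, 16].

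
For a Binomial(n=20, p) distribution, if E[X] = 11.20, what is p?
p = 0.56

For a Binomial(n, p) distribution:
E[X] = n × p

Given n = 20 and E[X] = 11.20:
11.20 = 20 × p
p = 11.20 / 20 = 0.56

Verification: Binomial(20, 0.56) has E[X] = 11.20 ✓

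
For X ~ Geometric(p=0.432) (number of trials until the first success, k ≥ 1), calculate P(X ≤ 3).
0.816750

We have X ~ Geometric(p=0.432) (number of trials until the first success, k ≥ 1).

The CDF gives us P(X ≤ k).

Using the CDF:
P(X ≤ 3) = 0.816750

This means there's approximately a 81.7% chance that X is at most 3.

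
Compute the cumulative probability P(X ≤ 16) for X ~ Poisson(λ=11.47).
0.924952

We have X ~ Poisson(λ=11.47).

The CDF gives us P(X ≤ k).

Using the CDF:
P(X ≤ 16) = 0.924952

This means there's approximately a 92.5% chance that X is at most 16.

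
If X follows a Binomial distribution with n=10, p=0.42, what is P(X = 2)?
0.101656

We have X ~ Binomial(n=10, p=0.42).

For a Binomial distribution, the PMF gives us the probability of each outcome.

Using the PMF formula:
P(X = 2) = 0.101656

Rounded to 4 decimal places: 0.1017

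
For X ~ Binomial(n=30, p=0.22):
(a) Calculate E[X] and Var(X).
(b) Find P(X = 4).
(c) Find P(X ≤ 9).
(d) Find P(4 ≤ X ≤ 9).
(a) E[X] = 6.6000, Var(X) = 5.1480
(b) P(X = 4) = 0.100457
(c) P(X ≤ 9) = 0.896074
(d) P(4 ≤ X ≤ 9) = 0.817785

We have X ~ Binomial(n=30, p=0.22).

(a) Moments:
E[X] = 6.6000
Var(X) = 5.1480
σ = √Var(X) = 2.2689

(b) Point probability using PMF:
P(X = 4) = 0.100457

(c) Cumulative probability using CDF:
P(X ≤ 9) = F(9) = 0.896074

(d) Range probability:
P(4 ≤ X ≤ 9) = P(X ≤ 9) - P(X ≤ 3)
                   = F(9) - F(3)
                   = 0.896074 - 0.078289
                   = 0.817785

This means approximately 81.8% of outcomes fall in the interval [4, 9].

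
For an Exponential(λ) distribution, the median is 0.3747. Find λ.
λ = 1.8499

For X ~ Exponential(λ), the CDF is F(x) = 1 - e^(-λx).
The median m satisfies F(m) = 0.5:
1 - e^(-λm) = 0.5
e^(-λm) = 0.5
λm = ln(2)
m = ln(2) / λ

Given m = 0.3747:
λ = ln(2) / 0.3747 = 0.693147 / 0.3747 = 1.8499

Verification: ln(2) / 1.8499 = 0.3747 ✓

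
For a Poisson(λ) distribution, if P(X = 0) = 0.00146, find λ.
λ = 6.5293

For a Poisson(λ) distribution, the PMF at 0 is:
P(X = 0) = λ^0 e^(-λ) / 0! = e^(-λ)

Given P(X = 0) = 0.00146:
e^(-λ) = 0.00146
-λ = ln(0.00146)
λ = -ln(0.00146) = 6.5293

Verification: e^(-6.5293) = 0.00146 ✓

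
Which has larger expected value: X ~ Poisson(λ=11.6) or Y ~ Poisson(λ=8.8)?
X has larger mean (11.6000 > 8.8000)

Compute the expected value for each distribution:

X ~ Poisson(λ=11.6):
E[X] = 11.6000

Y ~ Poisson(λ=8.8):
E[Y] = 8.8000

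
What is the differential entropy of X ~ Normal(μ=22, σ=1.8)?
2.0067 nats

We have X ~ Normal(μ=22, σ=1.8).

The differential entropy measures the uncertainty or information content of the distribution.

For a Normal distribution with μ=22, σ=1.8:
h(X) = 2.0067 nats

(In bits, this would be 2.8951 bits.)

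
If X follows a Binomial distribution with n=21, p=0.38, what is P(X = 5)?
0.076865

We have X ~ Binomial(n=21, p=0.38).

For a Binomial distribution, the PMF gives us the probability of each outcome.

Using the PMF formula:
P(X = 5) = 0.076865

Rounded to 4 decimal places: 0.0769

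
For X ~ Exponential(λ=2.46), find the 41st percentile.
0.2145

We have X ~ Exponential(λ=2.46).

We want to find x such that P(X ≤ x) = 0.41.

This is the 41st percentile, which means 41% of values fall below this point.

Using the inverse CDF (quantile function):
x = F⁻¹(0.41) = 0.2145

Verification: P(X ≤ 0.2145) = 0.41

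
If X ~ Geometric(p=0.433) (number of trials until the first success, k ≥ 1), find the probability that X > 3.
0.182284

We have X ~ Geometric(p=0.433) (number of trials until the first success, k ≥ 1).

P(X > 3) = 1 - P(X ≤ 3)
                = 1 - F(3)
                = 1 - 0.817716
                = 0.182284

So there's approximately a 18.2% chance that X exceeds 3.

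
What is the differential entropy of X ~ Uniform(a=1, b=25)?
3.1781 nats

We have X ~ Uniform(a=1, b=25).

The differential entropy measures the uncertainty or information content of the distribution.

For a Uniform distribution with a=1, b=25:
h(X) = 3.1781 nats

(In bits, this would be 4.5850 bits.)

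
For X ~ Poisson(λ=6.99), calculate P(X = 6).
0.149215

We have X ~ Poisson(λ=6.99).

For a Poisson distribution, the PMF gives us the probability of each outcome.

Using the PMF formula:
P(X = 6) = 0.149215

Rounded to 4 decimal places: 0.1492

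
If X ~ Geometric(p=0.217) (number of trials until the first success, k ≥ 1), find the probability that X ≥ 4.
0.480049

We have X ~ Geometric(p=0.217) (number of trials until the first success, k ≥ 1).

For discrete distributions, P(X ≥ 4) = 1 - P(X ≤ 3).

P(X ≤ 3) = 0.519951
P(X ≥ 4) = 1 - 0.519951 = 0.480049

So there's approximately a 48.0% chance that X is at least 4.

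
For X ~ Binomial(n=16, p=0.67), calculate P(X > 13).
0.062645

We have X ~ Binomial(n=16, p=0.67).

P(X > 13) = 1 - P(X ≤ 13)
                = 1 - F(13)
                = 1 - 0.937355
                = 0.062645

So there's approximately a 6.3% chance that X exceeds 13.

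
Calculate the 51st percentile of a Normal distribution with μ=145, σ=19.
145.4763

We have X ~ Normal(μ=145, σ=19).

We want to find x such that P(X ≤ x) = 0.51.

This is the 51st percentile, which means 51% of values fall below this point.

Using the inverse CDF (quantile function):
x = F⁻¹(0.51) = 145.4763

Verification: P(X ≤ 145.4763) = 0.51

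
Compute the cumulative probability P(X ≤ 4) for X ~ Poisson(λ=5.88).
0.301440

We have X ~ Poisson(λ=5.88).

The CDF gives us P(X ≤ k).

Using the CDF:
P(X ≤ 4) = 0.301440

This means there's approximately a 30.1% chance that X is at most 4.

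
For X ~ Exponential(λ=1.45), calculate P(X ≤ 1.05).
0.781834

We have X ~ Exponential(λ=1.45).

The CDF gives us P(X ≤ k).

Using the CDF:
P(X ≤ 1.05) = 0.781834

This means there's approximately a 78.2% chance that X is at most 1.05.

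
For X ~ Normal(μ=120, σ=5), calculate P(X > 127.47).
0.067588

We have X ~ Normal(μ=120, σ=5).

P(X > 127.47) = 1 - P(X ≤ 127.47)
                = 1 - F(127.47)
                = 1 - 0.932412
                = 0.067588

So there's approximately a 6.8% chance that X exceeds 127.47.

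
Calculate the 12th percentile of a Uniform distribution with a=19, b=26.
19.8400

We have X ~ Uniform(a=19, b=26).

We want to find x such that P(X ≤ x) = 0.12.

This is the 12th percentile, which means 12% of values fall below this point.

Using the inverse CDF (quantile function):
x = F⁻¹(0.12) = 19.8400

Verification: P(X ≤ 19.8400) = 0.12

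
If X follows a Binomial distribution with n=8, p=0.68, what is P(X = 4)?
0.156940

We have X ~ Binomial(n=8, p=0.68).

For a Binomial distribution, the PMF gives us the probability of each outcome.

Using the PMF formula:
P(X = 4) = 0.156940

Rounded to 4 decimal places: 0.1569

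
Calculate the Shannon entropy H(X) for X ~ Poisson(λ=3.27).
1.9784 nats

We have X ~ Poisson(λ=3.27).

The Shannon entropy measures the uncertainty or information content of the distribution.

For a Poisson distribution with λ=3.27:
H(X) = 1.9784 nats

(In bits, this would be 2.8543 bits.)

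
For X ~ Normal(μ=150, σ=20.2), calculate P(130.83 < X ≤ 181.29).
0.768003

We have X ~ Normal(μ=150, σ=20.2).

To find P(130.83 < X ≤ 181.29), we use:
P(130.83 < X ≤ 181.29) = P(X ≤ 181.29) - P(X ≤ 130.83)
                 = F(181.29) - F(130.83)
                 = 0.939310 - 0.171308
                 = 0.768003

So there's approximately a 76.8% chance that X falls in this range.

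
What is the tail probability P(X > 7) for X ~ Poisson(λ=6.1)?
0.269899

We have X ~ Poisson(λ=6.1).

P(X > 7) = 1 - P(X ≤ 7)
                = 1 - F(7)
                = 1 - 0.730101
                = 0.269899

So there's approximately a 27.0% chance that X exceeds 7.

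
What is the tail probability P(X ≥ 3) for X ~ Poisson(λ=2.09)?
0.347668

We have X ~ Poisson(λ=2.09).

For discrete distributions, P(X ≥ 3) = 1 - P(X ≤ 2).

P(X ≤ 2) = 0.652332
P(X ≥ 3) = 1 - 0.652332 = 0.347668

So there's approximately a 34.8% chance that X is at least 3.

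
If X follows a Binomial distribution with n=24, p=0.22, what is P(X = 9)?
0.037990

We have X ~ Binomial(n=24, p=0.22).

For a Binomial distribution, the PMF gives us the probability of each outcome.

Using the PMF formula:
P(X = 9) = 0.037990

Rounded to 4 decimal places: 0.0380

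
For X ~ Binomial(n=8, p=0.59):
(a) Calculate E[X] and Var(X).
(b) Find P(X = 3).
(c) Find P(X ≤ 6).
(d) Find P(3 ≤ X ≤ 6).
(a) E[X] = 4.7200, Var(X) = 1.9352
(b) P(X = 3) = 0.133249
(c) P(X ≤ 6) = 0.903689
(d) P(3 ≤ X ≤ 6) = 0.847400

We have X ~ Binomial(n=8, p=0.59).

(a) Moments:
E[X] = 4.7200
Var(X) = 1.9352
σ = √Var(X) = 1.3911

(b) Point probability using PMF:
P(X = 3) = 0.133249

(c) Cumulative probability using CDF:
P(X ≤ 6) = F(6) = 0.903689

(d) Range probability:
P(3 ≤ X ≤ 6) = P(X ≤ 6) - P(X ≤ 2)
                   = F(6) - F(2)
                   = 0.903689 - 0.056289
                   = 0.847400

This means approximately 84.7% of outcomes fall in the interval [3, 6].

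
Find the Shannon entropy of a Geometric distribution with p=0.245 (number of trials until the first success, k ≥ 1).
2.2726 nats

We have X ~ Geometric(p=0.245) (number of trials until the first success, k ≥ 1).

The Shannon entropy measures the uncertainty or information content of the distribution.

For a Geometric distribution with p=0.245 (number of trials until the first success, k ≥ 1):
H(X) = 2.2726 nats

(In bits, this would be 3.2786 bits.)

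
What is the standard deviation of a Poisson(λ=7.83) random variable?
2.7982

We have X ~ Poisson(λ=7.83).

For a Poisson distribution with λ=7.83:
σ = √Var(X) = 2.7982

The standard deviation is the square root of the variance.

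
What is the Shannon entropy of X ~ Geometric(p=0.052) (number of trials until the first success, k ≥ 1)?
3.9300 nats

We have X ~ Geometric(p=0.052) (number of trials until the first success, k ≥ 1).

The Shannon entropy measures the uncertainty or information content of the distribution.

For a Geometric distribution with p=0.052 (number of trials until the first success, k ≥ 1):
H(X) = 3.9300 nats

(In bits, this would be 5.6699 bits.)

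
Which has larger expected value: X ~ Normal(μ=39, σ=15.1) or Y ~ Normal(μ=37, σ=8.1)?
X has larger mean (39.0000 > 37.0000)

Compute the expected value for each distribution:

X ~ Normal(μ=39, σ=15.1):
E[X] = 39.0000

Y ~ Normal(μ=37, σ=8.1):
E[Y] = 37.0000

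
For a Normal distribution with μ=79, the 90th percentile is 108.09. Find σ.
σ = 22.6990

For X ~ Normal(μ, σ), the p-th percentile satisfies x = μ + z_p × σ,
where z_p = Φ⁻¹(p) is the standard normal quantile.

Step 1: z_{0.9} = Φ⁻¹(0.9) = 1.2816

Step 2: Solve for σ:
108.09 = 79 + 1.2816 × σ
σ = (108.09 - 79) / 1.2816
σ = 29.09 / 1.2816
σ = 22.6990

Verification: μ + z × σ = 79 + 1.2816 × 22.6990 = 108.09 ✓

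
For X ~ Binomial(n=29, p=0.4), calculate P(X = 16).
0.038068

We have X ~ Binomial(n=29, p=0.4).

For a Binomial distribution, the PMF gives us the probability of each outcome.

Using the PMF formula:
P(X = 16) = 0.038068

Rounded to 4 decimal places: 0.0381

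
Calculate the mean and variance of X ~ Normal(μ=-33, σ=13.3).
E[X] = -33.0000, Var(X) = 176.8900

We have X ~ Normal(μ=-33, σ=13.3).

For a Normal distribution with μ=-33, σ=13.3:

Expected value:
E[X] = -33.0000

Variance:
Var(X) = 176.8900

Standard deviation:
σ = √Var(X) = 13.3000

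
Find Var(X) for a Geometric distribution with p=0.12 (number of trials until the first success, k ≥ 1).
61.1111

We have X ~ Geometric(p=0.12) (number of trials until the first success, k ≥ 1).

For a Geometric distribution with p=0.12 (number of trials until the first success, k ≥ 1):
Var(X) = 61.1111

The variance measures the spread of the distribution around the mean.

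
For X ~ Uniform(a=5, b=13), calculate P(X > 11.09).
0.238750

We have X ~ Uniform(a=5, b=13).

P(X > 11.09) = 1 - P(X ≤ 11.09)
                = 1 - F(11.09)
                = 1 - 0.761250
                = 0.238750

So there's approximately a 23.9% chance that X exceeds 11.09.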